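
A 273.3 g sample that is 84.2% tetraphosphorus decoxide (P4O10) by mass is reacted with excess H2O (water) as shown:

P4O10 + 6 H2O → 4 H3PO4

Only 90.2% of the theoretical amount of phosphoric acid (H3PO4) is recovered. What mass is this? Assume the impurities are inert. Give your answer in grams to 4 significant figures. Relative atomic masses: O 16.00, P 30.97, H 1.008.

Pure P4O10 available = 273.3 g × 0.842 = 230.12 g.
M(P4O10) = 4(30.97) + 10(16.00) = 283.88 g/mol.
M(H3PO4) = 3(1.008) + 30.97 + 4(16.00) = 97.994 g/mol.
n(P4O10) = 230.12 g / 283.88 g/mol = 0.81062 mol.
From the equation the P4O10:H3PO4 mole ratio is 1:4, so n(H3PO4) = 0.81062 × 4/1 = 3.2425 mol.
Mass of H3PO4 = 3.2425 mol × 97.994 g/mol = 317.74 g.
Actual mass collected = 317.74 g × 0.902 = 286.60 g.

286.6 g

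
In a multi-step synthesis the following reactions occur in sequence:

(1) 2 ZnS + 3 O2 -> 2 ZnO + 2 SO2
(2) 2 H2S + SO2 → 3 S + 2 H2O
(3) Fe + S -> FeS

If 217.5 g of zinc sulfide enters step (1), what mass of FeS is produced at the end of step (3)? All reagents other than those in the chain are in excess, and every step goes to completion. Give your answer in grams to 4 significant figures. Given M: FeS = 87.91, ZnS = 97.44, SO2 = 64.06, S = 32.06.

588.7 g

n(ZnS) = 217.5 / 97.44 = 2.2321 mol.
Reaction (1): ZnS→SO2 ratio 2:2 ⇒ n(SO2) = 2.2321 mol.
Reaction (2): SO2→S ratio 1:3 ⇒ n(S) = 6.6964 mol.
Reaction (3): S→FeS ratio 1:1 ⇒ n(FeS) = 6.6964 mol.
Mass of FeS = 6.6964 × 87.91 = 588.68 g.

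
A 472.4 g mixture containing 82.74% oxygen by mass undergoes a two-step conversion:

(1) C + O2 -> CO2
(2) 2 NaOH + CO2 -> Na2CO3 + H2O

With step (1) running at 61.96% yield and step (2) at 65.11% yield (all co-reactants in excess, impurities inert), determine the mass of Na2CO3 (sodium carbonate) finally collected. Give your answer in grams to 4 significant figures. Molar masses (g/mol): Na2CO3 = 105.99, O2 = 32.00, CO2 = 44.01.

Pure O2 = 472.4 × 0.8274 = 390.86 g.
n(O2) = 390.86 / 32.00 = 12.214 mol.
Step 1 (O2:CO2 = 1:1): theoretical n(CO2) = 12.214 mol; at 61.96% yield, n(CO2) = 7.5681 mol.
Step 2 (CO2:Na2CO3 = 1:1): theoretical n(Na2CO3) = 7.5681 mol, so theoretical mass = 7.5681 × 105.99 = 802.14 g.
At 65.11% yield, actual mass of Na2CO3 = 802.14 × 0.6511 = 522.28 g.

522.3 g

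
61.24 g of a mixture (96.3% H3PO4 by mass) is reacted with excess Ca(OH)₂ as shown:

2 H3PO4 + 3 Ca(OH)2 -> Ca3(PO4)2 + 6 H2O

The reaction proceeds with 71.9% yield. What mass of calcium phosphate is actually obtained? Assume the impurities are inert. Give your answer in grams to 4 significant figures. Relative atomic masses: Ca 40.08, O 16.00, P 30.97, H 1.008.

67.11 g

Pure H3PO4 available = 61.24 g × 0.963 = 58.974 g.
M(H3PO4) = 3(1.008) + 30.97 + 4(16.00) = 97.994 g/mol.
M(Ca3(PO4)2) = 3(40.08) + 2(30.97) + 8(16.00) = 310.18 g/mol.
n(H3PO4) = 58.974 g / 97.994 g/mol = 0.60181 mol.
From the equation the H3PO4:Ca3(PO4)2 mole ratio is 2:1, so n(Ca3(PO4)2) = 0.60181 × 1/2 = 0.30091 mol.
Mass of Ca3(PO4)2 = 0.30091 mol × 310.18 g/mol = 93.335 g.
Actual mass collected = 93.335 g × 0.719 = 67.108 g.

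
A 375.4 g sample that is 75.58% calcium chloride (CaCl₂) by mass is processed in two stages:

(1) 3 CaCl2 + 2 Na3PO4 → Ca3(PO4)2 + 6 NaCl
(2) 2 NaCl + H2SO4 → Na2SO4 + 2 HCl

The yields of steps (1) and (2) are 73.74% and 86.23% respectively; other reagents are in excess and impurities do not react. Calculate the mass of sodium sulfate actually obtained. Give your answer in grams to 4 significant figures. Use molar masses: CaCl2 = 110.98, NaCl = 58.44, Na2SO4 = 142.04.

Pure CaCl2 = 375.4 × 0.7558 = 283.73 g.
n(CaCl2) = 283.73 / 110.98 = 2.5566 mol.
Step 1 (CaCl2:NaCl = 3:6): theoretical n(NaCl) = 5.1131 mol; at 73.74% yield, n(NaCl) = 3.7704 mol.
Step 2 (NaCl:Na2SO4 = 2:1): theoretical n(Na2SO4) = 1.8852 mol, so theoretical mass = 1.8852 × 142.04 = 267.78 g.
At 86.23% yield, actual mass of Na2SO4 = 267.78 × 0.8623 = 230.90 g.

230.9 g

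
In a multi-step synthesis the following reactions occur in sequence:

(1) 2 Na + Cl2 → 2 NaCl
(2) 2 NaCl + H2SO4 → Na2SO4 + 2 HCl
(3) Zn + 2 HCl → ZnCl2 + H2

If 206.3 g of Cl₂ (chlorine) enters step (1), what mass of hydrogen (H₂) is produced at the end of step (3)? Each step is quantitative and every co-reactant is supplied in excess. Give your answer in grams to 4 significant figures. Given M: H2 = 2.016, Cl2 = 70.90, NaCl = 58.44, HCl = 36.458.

5.866 g

n(Cl2) = 206.3 / 70.90 = 2.9097 mol.
Reaction (1): Cl2→NaCl ratio 1:2 ⇒ n(NaCl) = 5.8195 mol.
Reaction (2): NaCl→HCl ratio 2:2 ⇒ n(HCl) = 5.8195 mol.
Reaction (3): HCl→H2 ratio 2:1 ⇒ n(H2) = 2.9097 mol.
Mass of H2 = 2.9097 × 2.016 = 5.8660 g.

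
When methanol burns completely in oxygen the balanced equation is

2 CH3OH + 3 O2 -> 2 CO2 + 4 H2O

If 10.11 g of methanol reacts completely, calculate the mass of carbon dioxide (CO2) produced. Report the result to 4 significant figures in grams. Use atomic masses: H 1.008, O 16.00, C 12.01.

M(CH3OH) = 12.01 + 4(1.008) + 16.00 = 32.042 g/mol.
M(CO2) = 12.01 + 2(16.00) = 44.01 g/mol.
n(CH3OH) = 10.110 g / 32.042 g/mol = 0.31552 mol.
From the equation the CH3OH:CO2 mole ratio is 2:2, so n(CO2) = 0.31552 × 2/2 = 0.31552 mol.
Mass of CO2 = 0.31552 mol × 44.01 g/mol = 13.886 g.

13.89 g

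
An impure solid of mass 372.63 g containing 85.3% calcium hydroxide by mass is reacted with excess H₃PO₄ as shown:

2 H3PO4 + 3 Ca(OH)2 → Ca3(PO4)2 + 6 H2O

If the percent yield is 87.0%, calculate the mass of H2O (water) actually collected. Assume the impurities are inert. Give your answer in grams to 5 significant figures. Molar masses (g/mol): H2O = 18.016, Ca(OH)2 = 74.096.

Pure Ca(OH)2 available = 372.63 g × 0.853 = 317.853 g.
n(Ca(OH)2) = 317.853 g / 74.096 g/mol = 4.28975 mol.
From the equation the Ca(OH)2:H2O mole ratio is 3:6, so n(H2O) = 4.28975 × 6/3 = 8.57950 mol.
Mass of H2O = 8.57950 mol × 18.016 g/mol = 154.568 g.
Actual mass collected = 154.568 g × 0.870 = 134.474 g.

134.47 g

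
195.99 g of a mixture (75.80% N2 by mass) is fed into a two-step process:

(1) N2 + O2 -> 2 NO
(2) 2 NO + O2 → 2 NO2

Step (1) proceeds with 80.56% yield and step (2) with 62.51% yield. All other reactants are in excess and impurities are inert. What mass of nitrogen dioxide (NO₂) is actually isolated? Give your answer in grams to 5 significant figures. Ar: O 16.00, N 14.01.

245.69 g

Pure N2 = 195.99 × 0.7580 = 148.560 g.
M(N2) = 2(14.01) = 28.02 g/mol.
M(NO2) = 14.01 + 2(16.00) = 46.01 g/mol.
n(N2) = 148.560 / 28.02 = 5.30194 mol.
Step 1 (N2:NO = 1:2): theoretical n(NO) = 10.6039 mol; at 80.56% yield, n(NO) = 8.54249 mol.
Step 2 (NO:NO2 = 2:2): theoretical n(NO2) = 8.54249 mol, so theoretical mass = 8.54249 × 46.01 = 393.040 g.
At 62.51% yield, actual mass of NO2 = 393.040 × 0.6251 = 245.689 g.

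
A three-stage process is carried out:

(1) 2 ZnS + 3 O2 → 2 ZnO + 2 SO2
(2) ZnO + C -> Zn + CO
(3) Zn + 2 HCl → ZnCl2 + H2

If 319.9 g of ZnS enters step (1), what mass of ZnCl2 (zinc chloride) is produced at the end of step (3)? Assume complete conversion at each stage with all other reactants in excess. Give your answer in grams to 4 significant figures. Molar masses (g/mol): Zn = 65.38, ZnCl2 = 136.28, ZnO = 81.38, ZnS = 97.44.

n(ZnS) = 319.9 / 97.44 = 3.2830 mol.
Reaction (1): ZnS→ZnO ratio 2:2 ⇒ n(ZnO) = 3.2830 mol.
Reaction (2): ZnO→Zn ratio 1:1 ⇒ n(Zn) = 3.2830 mol.
Reaction (3): Zn→ZnCl2 ratio 1:1 ⇒ n(ZnCl2) = 3.2830 mol.
Mass of ZnCl2 = 3.2830 × 136.28 = 447.41 g.

447.4 g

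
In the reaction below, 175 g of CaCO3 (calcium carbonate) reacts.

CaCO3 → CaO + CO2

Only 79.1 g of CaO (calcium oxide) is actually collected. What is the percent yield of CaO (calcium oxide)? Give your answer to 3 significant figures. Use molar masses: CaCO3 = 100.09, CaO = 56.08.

80.7 %

n(CaCO3) = 175.0 g / 100.09 g/mol = 1.748 mol.
From the equation the CaCO3:CaO mole ratio is 1:1, so n(CaO) = 1.748 × 1/1 = 1.748 mol.
Mass of CaO = 1.748 mol × 56.08 g/mol = 98.05 g.
This is the theoretical yield. Percent yield = 79.1 g / 98.05 g × 100% = 80.67%.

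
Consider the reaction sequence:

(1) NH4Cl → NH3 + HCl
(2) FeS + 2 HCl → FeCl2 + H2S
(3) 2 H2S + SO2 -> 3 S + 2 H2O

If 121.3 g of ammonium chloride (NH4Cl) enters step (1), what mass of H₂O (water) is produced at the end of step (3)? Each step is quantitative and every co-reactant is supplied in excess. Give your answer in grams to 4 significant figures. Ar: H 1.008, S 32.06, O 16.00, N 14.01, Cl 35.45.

M(NH4Cl) = 14.01 + 4(1.008) + 35.45 = 53.492 g/mol.
M(H2O) = 2(1.008) + 16.00 = 18.016 g/mol.
n(NH4Cl) = 121.3 / 53.492 = 2.2676 mol.
Reaction (1): NH4Cl→HCl ratio 1:1 ⇒ n(HCl) = 2.2676 mol.
Reaction (2): HCl→H2S ratio 2:1 ⇒ n(H2S) = 1.1338 mol.
Reaction (3): H2S→H2O ratio 2:2 ⇒ n(H2O) = 1.1338 mol.
Mass of H2O = 1.1338 × 18.016 = 20.427 g.

20.43 g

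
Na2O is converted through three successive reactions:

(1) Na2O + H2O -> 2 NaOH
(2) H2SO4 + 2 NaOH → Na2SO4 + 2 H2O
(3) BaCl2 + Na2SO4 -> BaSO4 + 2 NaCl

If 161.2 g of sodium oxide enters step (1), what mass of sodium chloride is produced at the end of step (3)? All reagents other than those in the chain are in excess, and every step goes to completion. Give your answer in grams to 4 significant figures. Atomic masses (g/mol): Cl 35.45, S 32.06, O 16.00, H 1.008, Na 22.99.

304.0 g

M(Na2O) = 2(22.99) + 16.00 = 61.98 g/mol.
M(NaCl) = 22.99 + 35.45 = 58.44 g/mol.
n(Na2O) = 161.2 / 61.98 = 2.6008 mol.
Reaction (1): Na2O→NaOH ratio 1:2 ⇒ n(NaOH) = 5.2017 mol.
Reaction (2): NaOH→Na2SO4 ratio 2:1 ⇒ n(Na2SO4) = 2.6008 mol.
Reaction (3): Na2SO4→NaCl ratio 1:2 ⇒ n(NaCl) = 5.2017 mol.
Mass of NaCl = 5.2017 × 58.44 = 303.99 g.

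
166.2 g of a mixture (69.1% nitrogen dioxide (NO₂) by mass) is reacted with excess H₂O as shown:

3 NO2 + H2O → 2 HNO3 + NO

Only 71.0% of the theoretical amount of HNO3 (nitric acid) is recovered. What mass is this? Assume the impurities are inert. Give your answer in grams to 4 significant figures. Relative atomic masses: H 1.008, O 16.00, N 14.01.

Pure NO2 available = 166.2 g × 0.691 = 114.84 g.
M(NO2) = 14.01 + 2(16.00) = 46.01 g/mol.
M(HNO3) = 1.008 + 14.01 + 3(16.00) = 63.018 g/mol.
n(NO2) = 114.84 g / 46.01 g/mol = 2.4961 mol.
From the equation the NO2:HNO3 mole ratio is 3:2, so n(HNO3) = 2.4961 × 2/3 = 1.6640 mol.
Mass of HNO3 = 1.6640 mol × 63.018 g/mol = 104.86 g.
Actual mass collected = 104.86 g × 0.710 = 74.454 g.

74.45 g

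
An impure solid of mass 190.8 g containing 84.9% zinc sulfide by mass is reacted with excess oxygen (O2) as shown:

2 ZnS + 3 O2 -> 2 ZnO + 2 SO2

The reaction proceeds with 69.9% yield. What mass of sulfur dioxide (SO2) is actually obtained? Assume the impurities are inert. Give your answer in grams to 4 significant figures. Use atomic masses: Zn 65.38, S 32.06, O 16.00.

Pure ZnS available = 190.8 g × 0.849 = 161.99 g.
M(ZnS) = 65.38 + 32.06 = 97.44 g/mol.
M(SO2) = 32.06 + 2(16.00) = 64.06 g/mol.
n(ZnS) = 161.99 g / 97.44 g/mol = 1.6625 mol.
From the equation the ZnS:SO2 mole ratio is 2:2, so n(SO2) = 1.6625 × 2/2 = 1.6625 mol.
Mass of SO2 = 1.6625 mol × 64.06 g/mol = 106.50 g.
Actual mass collected = 106.50 g × 0.699 = 74.441 g.

74.44 g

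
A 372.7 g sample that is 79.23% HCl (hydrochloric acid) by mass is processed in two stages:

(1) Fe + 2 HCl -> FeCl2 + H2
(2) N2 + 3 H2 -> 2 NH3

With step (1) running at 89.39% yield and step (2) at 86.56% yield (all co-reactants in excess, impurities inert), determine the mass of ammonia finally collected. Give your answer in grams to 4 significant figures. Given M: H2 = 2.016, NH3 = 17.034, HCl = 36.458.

Pure HCl = 372.7 × 0.7923 = 295.29 g.
n(HCl) = 295.29 / 36.458 = 8.0995 mol.
Step 1 (HCl:H2 = 2:1): theoretical n(H2) = 4.0497 mol; at 89.39% yield, n(H2) = 3.6201 mol.
Step 2 (H2:NH3 = 3:2): theoretical n(NH3) = 2.4134 mol, so theoretical mass = 2.4134 × 17.034 = 41.109 g.
At 86.56% yield, actual mass of NH3 = 41.109 × 0.8656 = 35.584 g.

35.58 g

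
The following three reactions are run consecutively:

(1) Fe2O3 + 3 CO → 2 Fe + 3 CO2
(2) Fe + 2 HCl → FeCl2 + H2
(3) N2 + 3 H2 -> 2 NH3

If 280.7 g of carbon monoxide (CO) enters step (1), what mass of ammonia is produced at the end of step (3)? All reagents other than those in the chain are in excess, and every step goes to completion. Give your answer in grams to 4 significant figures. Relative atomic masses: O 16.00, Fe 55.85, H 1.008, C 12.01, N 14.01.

M(CO) = 12.01 + 16.00 = 28.01 g/mol.
M(NH3) = 14.01 + 3(1.008) = 17.034 g/mol.
n(CO) = 280.7 / 28.01 = 10.021 mol.
Reaction (1): CO→Fe ratio 3:2 ⇒ n(Fe) = 6.6809 mol.
Reaction (2): Fe→H2 ratio 1:1 ⇒ n(H2) = 6.6809 mol.
Reaction (3): H2→NH3 ratio 3:2 ⇒ n(NH3) = 4.4540 mol.
Mass of NH3 = 4.4540 × 17.034 = 75.869 g.

75.87 g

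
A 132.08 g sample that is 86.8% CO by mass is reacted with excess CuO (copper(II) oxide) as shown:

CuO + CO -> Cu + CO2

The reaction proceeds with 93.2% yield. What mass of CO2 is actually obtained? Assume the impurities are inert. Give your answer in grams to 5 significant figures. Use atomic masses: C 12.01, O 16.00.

167.88 g

Pure CO available = 132.08 g × 0.868 = 114.645 g.
M(CO) = 12.01 + 16.00 = 28.01 g/mol.
M(CO2) = 12.01 + 2(16.00) = 44.01 g/mol.
n(CO) = 114.645 g / 28.01 g/mol = 4.09302 mol.
From the equation the CO:CO2 mole ratio is 1:1, so n(CO2) = 4.09302 × 1/1 = 4.09302 mol.
Mass of CO2 = 4.09302 mol × 44.01 g/mol = 180.134 g.
Actual mass collected = 180.134 g × 0.932 = 167.885 g.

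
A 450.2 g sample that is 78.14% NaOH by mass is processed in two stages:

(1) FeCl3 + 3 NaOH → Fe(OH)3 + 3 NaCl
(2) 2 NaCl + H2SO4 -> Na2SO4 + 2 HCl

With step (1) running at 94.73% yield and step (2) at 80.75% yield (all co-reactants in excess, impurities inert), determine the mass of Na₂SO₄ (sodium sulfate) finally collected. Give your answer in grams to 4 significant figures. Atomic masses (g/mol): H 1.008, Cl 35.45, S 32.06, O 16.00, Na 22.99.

Pure NaOH = 450.2 × 0.7814 = 351.79 g.
M(NaOH) = 22.99 + 16.00 + 1.008 = 39.998 g/mol.
M(Na2SO4) = 2(22.99) + 32.06 + 4(16.00) = 142.04 g/mol.
n(NaOH) = 351.79 / 39.998 = 8.7951 mol.
Step 1 (NaOH:NaCl = 3:3): theoretical n(NaCl) = 8.7951 mol; at 94.73% yield, n(NaCl) = 8.3316 mol.
Step 2 (NaCl:Na2SO4 = 2:1): theoretical n(Na2SO4) = 4.1658 mol, so theoretical mass = 4.1658 × 142.04 = 591.71 g.
At 80.75% yield, actual mass of Na2SO4 = 591.71 × 0.8075 = 477.81 g.

477.8 g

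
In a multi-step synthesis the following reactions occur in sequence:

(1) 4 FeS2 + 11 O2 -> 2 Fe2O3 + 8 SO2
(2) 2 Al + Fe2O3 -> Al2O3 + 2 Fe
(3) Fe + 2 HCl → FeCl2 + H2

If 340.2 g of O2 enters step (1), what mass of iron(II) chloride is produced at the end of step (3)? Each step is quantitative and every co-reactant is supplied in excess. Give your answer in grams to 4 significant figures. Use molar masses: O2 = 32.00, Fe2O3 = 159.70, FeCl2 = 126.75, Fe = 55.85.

n(O2) = 340.2 / 32.00 = 10.631 mol.
Reaction (1): O2→Fe2O3 ratio 11:2 ⇒ n(Fe2O3) = 1.9330 mol.
Reaction (2): Fe2O3→Fe ratio 1:2 ⇒ n(Fe) = 3.8659 mol.
Reaction (3): Fe→FeCl2 ratio 1:1 ⇒ n(FeCl2) = 3.8659 mol.
Mass of FeCl2 = 3.8659 × 126.75 = 490.00 g.

490.0 g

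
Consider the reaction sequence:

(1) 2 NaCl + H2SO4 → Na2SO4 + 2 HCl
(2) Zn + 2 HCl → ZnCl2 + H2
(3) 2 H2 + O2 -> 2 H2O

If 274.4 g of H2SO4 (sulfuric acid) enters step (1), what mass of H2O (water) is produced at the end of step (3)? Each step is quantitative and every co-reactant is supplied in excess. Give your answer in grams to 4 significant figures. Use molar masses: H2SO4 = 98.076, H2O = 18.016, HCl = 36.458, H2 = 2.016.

50.41 g

n(H2SO4) = 274.4 / 98.076 = 2.7978 mol.
Reaction (1): H2SO4→HCl ratio 1:2 ⇒ n(HCl) = 5.5957 mol.
Reaction (2): HCl→H2 ratio 2:1 ⇒ n(H2) = 2.7978 mol.
Reaction (3): H2→H2O ratio 2:2 ⇒ n(H2O) = 2.7978 mol.
Mass of H2O = 2.7978 × 18.016 = 50.406 g.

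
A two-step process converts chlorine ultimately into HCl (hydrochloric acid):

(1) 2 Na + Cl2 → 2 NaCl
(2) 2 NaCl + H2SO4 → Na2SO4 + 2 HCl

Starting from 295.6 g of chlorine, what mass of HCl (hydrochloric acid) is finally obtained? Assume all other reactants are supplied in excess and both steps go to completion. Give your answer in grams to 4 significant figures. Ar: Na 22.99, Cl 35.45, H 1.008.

304.0 g

M(Cl2) = 2(35.45) = 70.90 g/mol.
M(HCl) = 1.008 + 35.45 = 36.458 g/mol.
n(Cl2) = 295.60 / 70.90 = 4.1693 mol.
Step 1 gives a 1:2 ratio of Cl2 to NaCl, so n(NaCl) = 8.3385 mol.
In step 2 the NaCl:HCl ratio is 2:2, so n(HCl) = 8.3385 mol.
Mass of HCl = 8.3385 × 36.458 = 304.01 g.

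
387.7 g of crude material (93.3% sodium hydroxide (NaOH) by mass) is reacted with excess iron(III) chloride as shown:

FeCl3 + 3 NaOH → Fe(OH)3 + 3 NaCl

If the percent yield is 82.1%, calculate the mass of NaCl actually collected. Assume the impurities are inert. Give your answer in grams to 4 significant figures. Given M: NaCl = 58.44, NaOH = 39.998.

433.9 g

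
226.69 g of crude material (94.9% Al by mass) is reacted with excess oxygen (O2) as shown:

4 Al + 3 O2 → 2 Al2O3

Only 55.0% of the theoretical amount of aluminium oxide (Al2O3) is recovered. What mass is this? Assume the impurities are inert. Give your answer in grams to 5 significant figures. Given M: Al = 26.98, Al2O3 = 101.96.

223.57 g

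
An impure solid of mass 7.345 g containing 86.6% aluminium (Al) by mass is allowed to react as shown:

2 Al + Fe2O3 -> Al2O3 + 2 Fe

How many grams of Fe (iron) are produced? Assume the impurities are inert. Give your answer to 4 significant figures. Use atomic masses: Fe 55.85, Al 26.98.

Mass of pure Al = 7.345 g × 0.866 = 6.3608 g.
M(Al) = 26.98 g/mol.
M(Fe) = 55.85 g/mol.
n(Al) = 6.3608 g / 26.98 g/mol = 0.23576 mol.
From the equation the Al:Fe mole ratio is 2:2, so n(Fe) = 0.23576 × 2/2 = 0.23576 mol.
Mass of Fe = 0.23576 mol × 55.85 g/mol = 13.167 g.

13.17 g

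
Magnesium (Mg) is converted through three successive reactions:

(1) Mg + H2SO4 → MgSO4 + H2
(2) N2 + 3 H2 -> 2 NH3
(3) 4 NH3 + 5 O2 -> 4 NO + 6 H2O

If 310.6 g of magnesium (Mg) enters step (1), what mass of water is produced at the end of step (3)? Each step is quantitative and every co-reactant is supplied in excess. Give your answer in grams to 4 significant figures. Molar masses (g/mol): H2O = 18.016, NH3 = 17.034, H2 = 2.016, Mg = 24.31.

230.2 g

n(Mg) = 310.6 / 24.31 = 12.777 mol.
Reaction (1): Mg→H2 ratio 1:1 ⇒ n(H2) = 12.777 mol.
Reaction (2): H2→NH3 ratio 3:2 ⇒ n(NH3) = 8.5178 mol.
Reaction (3): NH3→H2O ratio 4:6 ⇒ n(H2O) = 12.777 mol.
Mass of H2O = 12.777 × 18.016 = 230.18 g.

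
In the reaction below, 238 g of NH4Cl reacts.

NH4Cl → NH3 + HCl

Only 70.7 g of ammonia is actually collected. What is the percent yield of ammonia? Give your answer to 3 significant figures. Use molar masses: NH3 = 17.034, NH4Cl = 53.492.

n(NH4Cl) = 238.0 g / 53.492 g/mol = 4.449 mol.
From the equation the NH4Cl:NH3 mole ratio is 1:1, so n(NH3) = 4.449 × 1/1 = 4.449 mol.
Mass of NH3 = 4.449 mol × 17.034 g/mol = 75.79 g.
This is the theoretical yield. Percent yield = 70.7 g / 75.79 g × 100% = 93.29%.

93.3 %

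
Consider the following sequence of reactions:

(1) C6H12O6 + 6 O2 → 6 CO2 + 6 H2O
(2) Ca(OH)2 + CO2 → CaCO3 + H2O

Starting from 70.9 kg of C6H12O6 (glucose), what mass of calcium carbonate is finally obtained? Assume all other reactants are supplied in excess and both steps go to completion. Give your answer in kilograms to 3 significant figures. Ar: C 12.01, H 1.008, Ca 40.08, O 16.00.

M(C6H12O6) = 6(12.01) + 12(1.008) + 6(16.00) = 180.156 g/mol.
M(CaCO3) = 40.08 + 12.01 + 3(16.00) = 100.09 g/mol.
70.9 kg = 70900 g.
n(C6H12O6) = 70900 / 180.156 = 393.5 mol.
Step 1 gives a 1:6 ratio of C6H12O6 to CO2, so n(CO2) = 2361 mol.
In step 2 the CO2:CaCO3 ratio is 1:1, so n(CaCO3) = 2361 mol.
Mass of CaCO3 = 2361 × 100.09 = 236300 g = 236 kg.

236 kg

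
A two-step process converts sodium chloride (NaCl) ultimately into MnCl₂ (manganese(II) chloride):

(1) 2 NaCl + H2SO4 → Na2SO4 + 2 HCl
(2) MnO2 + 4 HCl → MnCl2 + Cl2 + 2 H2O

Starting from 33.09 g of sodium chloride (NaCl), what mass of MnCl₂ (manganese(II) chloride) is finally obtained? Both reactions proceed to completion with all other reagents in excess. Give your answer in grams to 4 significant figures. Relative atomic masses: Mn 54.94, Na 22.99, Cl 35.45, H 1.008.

17.81 g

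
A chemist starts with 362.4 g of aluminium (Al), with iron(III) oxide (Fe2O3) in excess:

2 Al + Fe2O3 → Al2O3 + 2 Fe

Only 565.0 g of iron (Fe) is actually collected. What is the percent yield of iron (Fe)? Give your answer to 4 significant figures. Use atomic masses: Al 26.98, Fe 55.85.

M(Al) = 26.98 g/mol.
M(Fe) = 55.85 g/mol.
n(Al) = 362.40 g / 26.98 g/mol = 13.432 mol.
From the equation the Al:Fe mole ratio is 2:2, so n(Fe) = 13.432 × 2/2 = 13.432 mol.
Mass of Fe = 13.432 mol × 55.85 g/mol = 750.19 g.
This is the theoretical yield. Percent yield = 565.0 g / 750.19 g × 100% = 75.315%.

75.31 %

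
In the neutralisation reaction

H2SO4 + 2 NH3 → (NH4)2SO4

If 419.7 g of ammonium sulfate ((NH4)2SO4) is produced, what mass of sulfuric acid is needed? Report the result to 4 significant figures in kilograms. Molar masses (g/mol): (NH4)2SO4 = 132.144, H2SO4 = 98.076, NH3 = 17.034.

0.3115 kg

n((NH4)2SO4) = 419.70 g / 132.144 g/mol = 3.1761 mol.
From the equation the (NH4)2SO4:H2SO4 mole ratio is 1:1, so n(H2SO4) = 3.1761 × 1/1 = 3.1761 mol.
Mass of H2SO4 = 3.1761 mol × 98.076 g/mol = 311.50 g.
Converting to kg: 311.50 g = 0.3115 kg.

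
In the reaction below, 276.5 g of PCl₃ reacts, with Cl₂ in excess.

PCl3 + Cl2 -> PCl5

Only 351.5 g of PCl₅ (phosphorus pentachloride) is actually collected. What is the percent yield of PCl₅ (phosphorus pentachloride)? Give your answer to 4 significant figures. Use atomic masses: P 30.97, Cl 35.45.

83.84 %

M(PCl3) = 30.97 + 3(35.45) = 137.32 g/mol.
M(PCl5) = 30.97 + 5(35.45) = 208.22 g/mol.
n(PCl3) = 276.50 g / 137.32 g/mol = 2.0135 mol.
From the equation the PCl3:PCl5 mole ratio is 1:1, so n(PCl5) = 2.0135 × 1/1 = 2.0135 mol.
Mass of PCl5 = 2.0135 mol × 208.22 g/mol = 419.26 g.
This is the theoretical yield. Percent yield = 351.5 g / 419.26 g × 100% = 83.838%.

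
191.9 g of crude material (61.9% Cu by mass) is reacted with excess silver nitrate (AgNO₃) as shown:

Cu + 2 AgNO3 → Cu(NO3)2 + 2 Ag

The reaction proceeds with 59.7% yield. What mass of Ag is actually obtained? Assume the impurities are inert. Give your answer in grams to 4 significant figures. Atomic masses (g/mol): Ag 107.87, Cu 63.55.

240.7 g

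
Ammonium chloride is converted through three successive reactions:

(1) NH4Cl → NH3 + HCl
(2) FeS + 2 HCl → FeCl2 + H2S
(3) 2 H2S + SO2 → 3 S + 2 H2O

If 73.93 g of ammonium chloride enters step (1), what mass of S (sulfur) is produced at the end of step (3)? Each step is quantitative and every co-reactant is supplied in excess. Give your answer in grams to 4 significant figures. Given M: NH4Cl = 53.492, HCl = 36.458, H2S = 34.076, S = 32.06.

n(NH4Cl) = 73.93 / 53.492 = 1.3821 mol.
Reaction (1): NH4Cl→HCl ratio 1:1 ⇒ n(HCl) = 1.3821 mol.
Reaction (2): HCl→H2S ratio 2:1 ⇒ n(H2S) = 0.69104 mol.
Reaction (3): H2S→S ratio 2:3 ⇒ n(S) = 1.0366 mol.
Mass of S = 1.0366 × 32.06 = 33.232 g.

33.23 g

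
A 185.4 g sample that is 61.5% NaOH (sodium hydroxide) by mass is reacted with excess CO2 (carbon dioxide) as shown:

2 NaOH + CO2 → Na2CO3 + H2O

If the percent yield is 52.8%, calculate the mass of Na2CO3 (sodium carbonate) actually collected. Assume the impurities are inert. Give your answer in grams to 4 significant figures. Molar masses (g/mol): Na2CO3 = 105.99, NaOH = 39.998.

79.77 g

Pure NaOH available = 185.4 g × 0.615 = 114.02 g.
n(NaOH) = 114.02 g / 39.998 g/mol = 2.8507 mol.
From the equation the NaOH:Na2CO3 mole ratio is 2:1, so n(Na2CO3) = 2.8507 × 1/2 = 1.4253 mol.
Mass of Na2CO3 = 1.4253 mol × 105.99 g/mol = 151.07 g.
Actual mass collected = 151.07 g × 0.528 = 79.766 g.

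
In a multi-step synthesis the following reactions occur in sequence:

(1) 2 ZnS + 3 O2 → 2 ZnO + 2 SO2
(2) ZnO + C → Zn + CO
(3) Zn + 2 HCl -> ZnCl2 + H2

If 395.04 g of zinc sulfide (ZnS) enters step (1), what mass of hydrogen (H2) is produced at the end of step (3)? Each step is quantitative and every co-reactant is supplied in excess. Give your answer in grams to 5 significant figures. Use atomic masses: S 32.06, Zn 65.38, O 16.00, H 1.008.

M(ZnS) = 65.38 + 32.06 = 97.44 g/mol.
M(H2) = 2(1.008) = 2.016 g/mol.
n(ZnS) = 395.04 / 97.44 = 4.05419 mol.
Reaction (1): ZnS→ZnO ratio 2:2 ⇒ n(ZnO) = 4.05419 mol.
Reaction (2): ZnO→Zn ratio 1:1 ⇒ n(Zn) = 4.05419 mol.
Reaction (3): Zn→H2 ratio 1:1 ⇒ n(H2) = 4.05419 mol.
Mass of H2 = 4.05419 × 2.016 = 8.17324 g.

8.1732 g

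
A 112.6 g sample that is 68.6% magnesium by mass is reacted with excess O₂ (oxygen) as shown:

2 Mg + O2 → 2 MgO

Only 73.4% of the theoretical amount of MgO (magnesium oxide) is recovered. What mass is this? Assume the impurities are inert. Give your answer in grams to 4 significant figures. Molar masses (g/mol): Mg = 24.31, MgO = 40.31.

Pure Mg available = 112.6 g × 0.686 = 77.244 g.
n(Mg) = 77.244 g / 24.31 g/mol = 3.1774 mol.
From the equation the Mg:MgO mole ratio is 2:2, so n(MgO) = 3.1774 × 2/2 = 3.1774 mol.
Mass of MgO = 3.1774 mol × 40.31 g/mol = 128.08 g.
Actual mass collected = 128.08 g × 0.734 = 94.013 g.

94.01 g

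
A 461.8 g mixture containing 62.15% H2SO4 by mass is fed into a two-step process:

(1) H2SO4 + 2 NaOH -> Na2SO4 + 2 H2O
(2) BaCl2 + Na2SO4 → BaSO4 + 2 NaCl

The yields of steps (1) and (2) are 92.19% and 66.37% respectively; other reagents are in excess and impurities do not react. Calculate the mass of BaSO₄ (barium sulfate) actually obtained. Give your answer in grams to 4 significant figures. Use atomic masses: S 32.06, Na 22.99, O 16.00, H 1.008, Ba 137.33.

Pure H2SO4 = 461.8 × 0.6215 = 287.01 g.
M(H2SO4) = 2(1.008) + 32.06 + 4(16.00) = 98.076 g/mol.
M(BaSO4) = 137.33 + 32.06 + 4(16.00) = 233.39 g/mol.
n(H2SO4) = 287.01 / 98.076 = 2.9264 mol.
Step 1 (H2SO4:Na2SO4 = 1:1): theoretical n(Na2SO4) = 2.9264 mol; at 92.19% yield, n(Na2SO4) = 2.6978 mol.
Step 2 (Na2SO4:BaSO4 = 1:1): theoretical n(BaSO4) = 2.6978 mol, so theoretical mass = 2.6978 × 233.39 = 629.65 g.
At 66.37% yield, actual mass of BaSO4 = 629.65 × 0.6637 = 417.90 g.

417.9 g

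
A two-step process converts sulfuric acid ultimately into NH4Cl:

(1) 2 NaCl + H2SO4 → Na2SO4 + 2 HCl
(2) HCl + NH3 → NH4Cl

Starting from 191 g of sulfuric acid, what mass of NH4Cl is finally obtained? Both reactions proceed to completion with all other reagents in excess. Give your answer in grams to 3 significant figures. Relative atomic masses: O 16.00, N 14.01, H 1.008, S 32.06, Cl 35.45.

M(H2SO4) = 2(1.008) + 32.06 + 4(16.00) = 98.076 g/mol.
M(NH4Cl) = 14.01 + 4(1.008) + 35.45 = 53.492 g/mol.
n(H2SO4) = 191.0 / 98.076 = 1.947 mol.
Step 1 gives a 1:2 ratio of H2SO4 to HCl, so n(HCl) = 3.895 mol.
In step 2 the HCl:NH4Cl ratio is 1:1, so n(NH4Cl) = 3.895 mol.
Mass of NH4Cl = 3.895 × 53.492 = 208.3 g.

208 g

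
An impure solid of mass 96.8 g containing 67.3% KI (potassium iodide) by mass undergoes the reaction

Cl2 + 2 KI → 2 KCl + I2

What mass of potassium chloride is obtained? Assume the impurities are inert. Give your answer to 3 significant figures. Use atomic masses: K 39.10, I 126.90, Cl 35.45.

29.3 g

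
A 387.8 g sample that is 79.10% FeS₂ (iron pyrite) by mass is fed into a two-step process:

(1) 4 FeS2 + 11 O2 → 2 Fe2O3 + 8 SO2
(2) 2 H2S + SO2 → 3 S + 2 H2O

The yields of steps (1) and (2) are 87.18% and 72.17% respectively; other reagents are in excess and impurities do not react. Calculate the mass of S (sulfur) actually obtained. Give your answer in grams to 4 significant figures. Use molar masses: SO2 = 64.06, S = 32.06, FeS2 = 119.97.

309.5 g

Pure FeS2 = 387.8 × 0.7910 = 306.75 g.
n(FeS2) = 306.75 / 119.97 = 2.5569 mol.
Step 1 (FeS2:SO2 = 4:8): theoretical n(SO2) = 5.1138 mol; at 87.18% yield, n(SO2) = 4.4582 mol.
Step 2 (SO2:S = 1:3): theoretical n(S) = 13.375 mol, so theoretical mass = 13.375 × 32.06 = 428.79 g.
At 72.17% yield, actual mass of S = 428.79 × 0.7217 = 309.46 g.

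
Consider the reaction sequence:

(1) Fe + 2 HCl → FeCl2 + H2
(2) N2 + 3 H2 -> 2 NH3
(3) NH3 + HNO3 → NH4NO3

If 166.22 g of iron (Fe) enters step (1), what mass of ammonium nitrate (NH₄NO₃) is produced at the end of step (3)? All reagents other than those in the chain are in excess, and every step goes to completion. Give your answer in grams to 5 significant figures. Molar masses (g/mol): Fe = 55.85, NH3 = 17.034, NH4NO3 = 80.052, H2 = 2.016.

158.83 g

n(Fe) = 166.22 / 55.85 = 2.97619 mol.
Reaction (1): Fe→H2 ratio 1:1 ⇒ n(H2) = 2.97619 mol.
Reaction (2): H2→NH3 ratio 3:2 ⇒ n(NH3) = 1.98412 mol.
Reaction (3): NH3→NH4NO3 ratio 1:1 ⇒ n(NH4NO3) = 1.98412 mol.
Mass of NH4NO3 = 1.98412 × 80.052 = 158.833 g.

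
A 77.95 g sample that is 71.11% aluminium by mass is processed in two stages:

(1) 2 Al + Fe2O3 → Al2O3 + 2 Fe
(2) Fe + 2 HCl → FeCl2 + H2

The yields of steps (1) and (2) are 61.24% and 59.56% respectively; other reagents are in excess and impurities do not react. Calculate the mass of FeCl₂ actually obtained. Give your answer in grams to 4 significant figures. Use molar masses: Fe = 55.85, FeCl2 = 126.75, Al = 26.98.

Pure Al = 77.95 × 0.7111 = 55.430 g.
n(Al) = 55.430 / 26.98 = 2.0545 mol.
Step 1 (Al:Fe = 2:2): theoretical n(Fe) = 2.0545 mol; at 61.24% yield, n(Fe) = 1.2582 mol.
Step 2 (Fe:FeCl2 = 1:1): theoretical n(FeCl2) = 1.2582 mol, so theoretical mass = 1.2582 × 126.75 = 159.47 g.
At 59.56% yield, actual mass of FeCl2 = 159.47 × 0.5956 = 94.982 g.

94.98 g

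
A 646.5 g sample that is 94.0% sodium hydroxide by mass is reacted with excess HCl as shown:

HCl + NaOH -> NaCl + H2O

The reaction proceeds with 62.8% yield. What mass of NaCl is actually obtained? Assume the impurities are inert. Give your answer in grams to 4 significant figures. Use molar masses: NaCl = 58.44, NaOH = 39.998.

Pure NaOH available = 646.5 g × 0.940 = 607.71 g.
n(NaOH) = 607.71 g / 39.998 g/mol = 15.194 mol.
From the equation the NaOH:NaCl mole ratio is 1:1, so n(NaCl) = 15.194 × 1/1 = 15.194 mol.
Mass of NaCl = 15.194 mol × 58.44 g/mol = 887.91 g.
Actual mass collected = 887.91 g × 0.628 = 557.61 g.

557.6 g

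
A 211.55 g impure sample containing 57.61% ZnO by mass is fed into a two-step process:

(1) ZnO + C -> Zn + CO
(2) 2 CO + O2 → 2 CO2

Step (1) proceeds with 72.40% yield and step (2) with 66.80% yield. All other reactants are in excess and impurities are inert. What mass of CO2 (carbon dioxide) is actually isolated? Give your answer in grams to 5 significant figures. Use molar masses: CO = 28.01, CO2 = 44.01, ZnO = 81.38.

Pure ZnO = 211.55 × 0.5761 = 121.874 g.
n(ZnO) = 121.874 / 81.38 = 1.49759 mol.
Step 1 (ZnO:CO = 1:1): theoretical n(CO) = 1.49759 mol; at 72.40% yield, n(CO) = 1.08426 mol.
Step 2 (CO:CO2 = 2:2): theoretical n(CO2) = 1.08426 mol, so theoretical mass = 1.08426 × 44.01 = 47.7181 g.
At 66.80% yield, actual mass of CO2 = 47.7181 × 0.6680 = 31.8757 g.

31.876 g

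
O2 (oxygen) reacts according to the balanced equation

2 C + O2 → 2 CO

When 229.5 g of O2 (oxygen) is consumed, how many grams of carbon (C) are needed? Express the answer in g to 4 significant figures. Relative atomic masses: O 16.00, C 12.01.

M(O2) = 2(16.00) = 32.00 g/mol.
M(C) = 12.01 g/mol.
n(O2) = 229.50 g / 32.00 g/mol = 7.1719 mol.
From the equation the O2:C mole ratio is 1:2, so n(C) = 7.1719 × 2/1 = 14.344 mol.
Mass of C = 14.344 mol × 12.01 g/mol = 172.27 g.

172.3 g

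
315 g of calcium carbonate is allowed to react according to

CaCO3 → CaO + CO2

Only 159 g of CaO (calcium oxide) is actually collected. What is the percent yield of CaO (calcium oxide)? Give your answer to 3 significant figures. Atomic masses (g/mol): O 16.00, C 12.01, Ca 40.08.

90.1 %

M(CaCO3) = 40.08 + 12.01 + 3(16.00) = 100.09 g/mol.
M(CaO) = 40.08 + 16.00 = 56.08 g/mol.
n(CaCO3) = 315.0 g / 100.09 g/mol = 3.147 mol.
From the equation the CaCO3:CaO mole ratio is 1:1, so n(CaO) = 3.147 × 1/1 = 3.147 mol.
Mass of CaO = 3.147 mol × 56.08 g/mol = 176.5 g.
This is the theoretical yield. Percent yield = 159 g / 176.5 g × 100% = 90.09%.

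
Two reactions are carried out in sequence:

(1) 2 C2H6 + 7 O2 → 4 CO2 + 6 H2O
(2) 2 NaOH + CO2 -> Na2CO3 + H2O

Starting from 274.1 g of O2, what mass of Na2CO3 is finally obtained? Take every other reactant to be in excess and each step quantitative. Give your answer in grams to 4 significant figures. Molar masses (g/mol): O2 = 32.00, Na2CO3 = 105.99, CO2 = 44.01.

n(O2) = 274.10 / 32.00 = 8.5656 mol.
Step 1 gives a 7:4 ratio of O2 to CO2, so n(CO2) = 4.8946 mol.
In step 2 the CO2:Na2CO3 ratio is 1:1, so n(Na2CO3) = 4.8946 mol.
Mass of Na2CO3 = 4.8946 × 105.99 = 518.78 g.

518.8 g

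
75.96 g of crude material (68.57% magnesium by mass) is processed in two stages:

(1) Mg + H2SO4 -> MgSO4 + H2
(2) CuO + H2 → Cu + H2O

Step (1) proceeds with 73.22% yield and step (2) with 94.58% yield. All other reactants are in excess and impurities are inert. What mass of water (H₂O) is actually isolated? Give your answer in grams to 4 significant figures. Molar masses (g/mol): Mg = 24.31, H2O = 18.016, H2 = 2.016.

Pure Mg = 75.96 × 0.6857 = 52.086 g.
n(Mg) = 52.086 / 24.31 = 2.1426 mol.
Step 1 (Mg:H2 = 1:1): theoretical n(H2) = 2.1426 mol; at 73.22% yield, n(H2) = 1.5688 mol.
Step 2 (H2:H2O = 1:1): theoretical n(H2O) = 1.5688 mol, so theoretical mass = 1.5688 × 18.016 = 28.263 g.
At 94.58% yield, actual mass of H2O = 28.263 × 0.9458 = 26.731 g.

26.73 g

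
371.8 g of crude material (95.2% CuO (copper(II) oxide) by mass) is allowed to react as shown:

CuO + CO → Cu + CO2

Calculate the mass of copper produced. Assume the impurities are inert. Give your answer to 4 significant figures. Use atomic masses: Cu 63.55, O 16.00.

282.8 g

Mass of pure CuO = 371.8 g × 0.952 = 353.95 g.
M(CuO) = 63.55 + 16.00 = 79.55 g/mol.
M(Cu) = 63.55 g/mol.
n(CuO) = 353.95 g / 79.55 g/mol = 4.4494 mol.
From the equation the CuO:Cu mole ratio is 1:1, so n(Cu) = 4.4494 × 1/1 = 4.4494 mol.
Mass of Cu = 4.4494 mol × 63.55 g/mol = 282.76 g.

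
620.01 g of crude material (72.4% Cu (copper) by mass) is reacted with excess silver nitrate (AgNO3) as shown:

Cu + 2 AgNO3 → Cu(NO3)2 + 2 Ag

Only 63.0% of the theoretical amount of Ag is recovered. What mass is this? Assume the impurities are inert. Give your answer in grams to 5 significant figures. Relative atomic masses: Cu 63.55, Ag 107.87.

Pure Cu available = 620.01 g × 0.724 = 448.887 g.
M(Cu) = 63.55 g/mol.
M(Ag) = 107.87 g/mol.
n(Cu) = 448.887 g / 63.55 g/mol = 7.06353 mol.
From the equation the Cu:Ag mole ratio is 1:2, so n(Ag) = 7.06353 × 2/1 = 14.1271 mol.
Mass of Ag = 14.1271 mol × 107.87 g/mol = 1523.89 g.
Actual mass collected = 1523.89 g × 0.630 = 960.048 g.

960.05 g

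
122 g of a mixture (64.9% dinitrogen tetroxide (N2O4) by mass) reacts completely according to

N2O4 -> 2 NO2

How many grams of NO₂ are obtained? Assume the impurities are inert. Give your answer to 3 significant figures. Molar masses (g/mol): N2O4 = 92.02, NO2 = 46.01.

79.2 g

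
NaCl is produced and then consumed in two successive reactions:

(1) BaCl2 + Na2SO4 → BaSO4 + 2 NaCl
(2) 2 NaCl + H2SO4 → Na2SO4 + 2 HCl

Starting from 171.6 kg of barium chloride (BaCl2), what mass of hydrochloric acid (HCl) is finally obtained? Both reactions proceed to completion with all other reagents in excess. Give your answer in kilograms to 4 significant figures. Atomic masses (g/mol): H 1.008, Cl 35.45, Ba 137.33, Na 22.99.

60.09 kg

M(BaCl2) = 137.33 + 2(35.45) = 208.23 g/mol.
M(HCl) = 1.008 + 35.45 = 36.458 g/mol.
171.6 kg = 171600 g.
n(BaCl2) = 171600 / 208.23 = 824.09 mol.
Step 1 gives a 1:2 ratio of BaCl2 to NaCl, so n(NaCl) = 1648.2 mol.
In step 2 the NaCl:HCl ratio is 2:2, so n(HCl) = 1648.2 mol.
Mass of HCl = 1648.2 × 36.458 = 60089 g = 60.09 kg.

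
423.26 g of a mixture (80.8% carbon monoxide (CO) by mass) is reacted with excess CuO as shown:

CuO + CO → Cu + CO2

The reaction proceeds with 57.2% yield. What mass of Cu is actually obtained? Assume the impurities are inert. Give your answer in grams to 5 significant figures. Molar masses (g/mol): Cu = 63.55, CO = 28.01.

Pure CO available = 423.26 g × 0.808 = 341.994 g.
n(CO) = 341.994 g / 28.01 g/mol = 12.2097 mol.
From the equation the CO:Cu mole ratio is 1:1, so n(Cu) = 12.2097 × 1/1 = 12.2097 mol.
Mass of Cu = 12.2097 mol × 63.55 g/mol = 775.927 g.
Actual mass collected = 775.927 g × 0.572 = 443.830 g.

443.83 g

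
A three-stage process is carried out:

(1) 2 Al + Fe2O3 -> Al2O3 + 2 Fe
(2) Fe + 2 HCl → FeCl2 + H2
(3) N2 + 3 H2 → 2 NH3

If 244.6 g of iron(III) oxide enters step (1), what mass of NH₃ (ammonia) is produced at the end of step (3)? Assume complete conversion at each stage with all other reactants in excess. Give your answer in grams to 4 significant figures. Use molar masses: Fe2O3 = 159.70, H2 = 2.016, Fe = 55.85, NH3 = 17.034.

34.79 g

n(Fe2O3) = 244.6 / 159.70 = 1.5316 mol.
Reaction (1): Fe2O3→Fe ratio 1:2 ⇒ n(Fe) = 3.0632 mol.
Reaction (2): Fe→H2 ratio 1:1 ⇒ n(H2) = 3.0632 mol.
Reaction (3): H2→NH3 ratio 3:2 ⇒ n(NH3) = 2.0422 mol.
Mass of NH3 = 2.0422 × 17.034 = 34.786 g.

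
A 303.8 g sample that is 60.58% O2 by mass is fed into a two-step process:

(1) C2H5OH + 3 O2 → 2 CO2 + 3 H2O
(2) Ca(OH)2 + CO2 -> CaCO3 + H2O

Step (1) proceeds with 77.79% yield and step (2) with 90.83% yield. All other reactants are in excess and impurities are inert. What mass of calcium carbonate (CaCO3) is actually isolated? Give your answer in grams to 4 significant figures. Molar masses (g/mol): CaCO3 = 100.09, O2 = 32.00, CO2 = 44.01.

271.2 g

Pure O2 = 303.8 × 0.6058 = 184.04 g.
n(O2) = 184.04 / 32.00 = 5.7513 mol.
Step 1 (O2:CO2 = 3:2): theoretical n(CO2) = 3.8342 mol; at 77.79% yield, n(CO2) = 2.9826 mol.
Step 2 (CO2:CaCO3 = 1:1): theoretical n(CaCO3) = 2.9826 mol, so theoretical mass = 2.9826 × 100.09 = 298.53 g.
At 90.83% yield, actual mass of CaCO3 = 298.53 × 0.9083 = 271.16 g.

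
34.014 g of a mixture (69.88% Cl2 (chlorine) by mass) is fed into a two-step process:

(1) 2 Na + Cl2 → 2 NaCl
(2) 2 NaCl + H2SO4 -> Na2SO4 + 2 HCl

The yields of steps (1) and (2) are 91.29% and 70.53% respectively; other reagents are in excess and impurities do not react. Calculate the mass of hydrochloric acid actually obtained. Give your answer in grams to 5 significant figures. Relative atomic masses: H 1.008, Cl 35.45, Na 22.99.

Pure Cl2 = 34.014 × 0.6988 = 23.7690 g.
M(Cl2) = 2(35.45) = 70.90 g/mol.
M(HCl) = 1.008 + 35.45 = 36.458 g/mol.
n(Cl2) = 23.7690 / 70.90 = 0.335247 mol.
Step 1 (Cl2:NaCl = 1:2): theoretical n(NaCl) = 0.670493 mol; at 91.29% yield, n(NaCl) = 0.612093 mol.
Step 2 (NaCl:HCl = 2:2): theoretical n(HCl) = 0.612093 mol, so theoretical mass = 0.612093 × 36.458 = 22.3157 g.
At 70.53% yield, actual mass of HCl = 22.3157 × 0.7053 = 15.7393 g.

15.739 g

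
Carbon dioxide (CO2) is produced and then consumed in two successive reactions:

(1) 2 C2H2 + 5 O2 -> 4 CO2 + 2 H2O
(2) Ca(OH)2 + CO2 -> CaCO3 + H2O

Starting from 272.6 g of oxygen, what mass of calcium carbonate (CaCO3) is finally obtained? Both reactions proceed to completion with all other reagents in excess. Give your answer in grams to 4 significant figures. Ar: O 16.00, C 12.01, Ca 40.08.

682.1 g

M(O2) = 2(16.00) = 32.00 g/mol.
M(CaCO3) = 40.08 + 12.01 + 3(16.00) = 100.09 g/mol.
n(O2) = 272.60 / 32.00 = 8.5188 mol.
Step 1 gives a 5:4 ratio of O2 to CO2, so n(CO2) = 6.8150 mol.
In step 2 the CO2:CaCO3 ratio is 1:1, so n(CaCO3) = 6.8150 mol.
Mass of CaCO3 = 6.8150 × 100.09 = 682.11 g.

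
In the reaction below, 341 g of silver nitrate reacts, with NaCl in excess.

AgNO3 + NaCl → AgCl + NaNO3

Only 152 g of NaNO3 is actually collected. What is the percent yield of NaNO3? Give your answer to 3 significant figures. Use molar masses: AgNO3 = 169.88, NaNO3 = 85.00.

89.1 %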